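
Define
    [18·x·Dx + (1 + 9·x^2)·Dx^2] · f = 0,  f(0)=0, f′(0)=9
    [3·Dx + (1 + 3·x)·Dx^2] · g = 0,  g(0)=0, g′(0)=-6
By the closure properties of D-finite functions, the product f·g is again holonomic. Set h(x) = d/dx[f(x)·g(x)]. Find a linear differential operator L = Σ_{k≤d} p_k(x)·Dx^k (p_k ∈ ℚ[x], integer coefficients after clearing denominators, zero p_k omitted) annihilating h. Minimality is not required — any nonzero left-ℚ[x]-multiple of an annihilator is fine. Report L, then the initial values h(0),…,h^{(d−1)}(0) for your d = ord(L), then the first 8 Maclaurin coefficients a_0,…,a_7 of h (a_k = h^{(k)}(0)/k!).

L = (648 + 3564·x + 19440·x^2 + 113724·x^3 + 262440·x^4 + 341172·x^5 + 236196·x^7) + (162 + 3348·x + 24948·x^2 + 117612·x^3 + 396576·x^4 + 813564·x^5 + 918540·x^6 + 236196·x^7 + 826686·x^8)·Dx + (36 + 576·x + 5184·x^2 + 25272·x^3 + 87480·x^4 + 227448·x^5 + 419904·x^6 + 472392·x^7 + 236196·x^8 + 472392·x^9)·Dx^2 + (5 + 54·x + 333·x^2 + 1512·x^3 + 5346·x^4 + 14580·x^5 + 30618·x^6 + 52488·x^7 + 59049·x^8 + 39366·x^9 + 59049·x^10)·Dx^3  (order 3).
h: a_k = 0, -108, 243, 0, 1215/2, -37908/5, 168399/10, 0, …
ICs: h(0) = 0, h′(0) = -108, h′′(0) = 486.

f: a_k = 0, 9, 0, -27, 0, 729/5, 0, -6561/7, …
g: a_k = 0, -6, 9, -18, 81/2, -486/5, 243, -4374/7, …
f·g: L₀ = L_f ⊗_s L_g, ord ≤ 2·2.
h=h₀': d/dx-closure on L₀ ⇒ L.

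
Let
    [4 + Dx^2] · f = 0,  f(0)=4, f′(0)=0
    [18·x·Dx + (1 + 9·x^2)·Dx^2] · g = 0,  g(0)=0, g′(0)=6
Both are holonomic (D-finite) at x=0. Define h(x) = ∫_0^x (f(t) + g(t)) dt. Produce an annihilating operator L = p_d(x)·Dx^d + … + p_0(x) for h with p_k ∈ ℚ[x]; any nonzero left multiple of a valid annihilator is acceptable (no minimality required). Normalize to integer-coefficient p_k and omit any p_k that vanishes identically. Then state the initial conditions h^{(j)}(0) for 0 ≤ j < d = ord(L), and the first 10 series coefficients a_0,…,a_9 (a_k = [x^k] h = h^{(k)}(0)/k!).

f: a_k = 4, 0, -8, 0, 8/3, 0, -16/45, 0, 8/315, 0, …
g: a_k = 0, 6, 0, -18, 0, 486/5, 0, -4374/7, 0, 4374, …
f+g: L₀ = lclm(L_f,L_g), ord ≤ 2+2.
h=∫h₀ ⇒ L = L₀·Dx.
L = (-3744·x + 37584·x^3 + 11664·x^5)·Dx^2 + (-28 + 864·x^2 + 10692·x^4 + 5832·x^6)·Dx^3 + (-936·x + 9396·x^3 + 2916·x^5)·Dx^4 + (-7 + 216·x^2 + 2673·x^4 + 1458·x^6)·Dx^5  (order 5).
h: a_k = 0, 4, 3, -8/3, -9/2, 8/15, 81/5, -16/315, -2187/28, 8/2835, …
ICs: h(0) = 0, h′(0) = 4, h′′(0) = 6, h′′′(0) = -16, h′′′′(0) = -108.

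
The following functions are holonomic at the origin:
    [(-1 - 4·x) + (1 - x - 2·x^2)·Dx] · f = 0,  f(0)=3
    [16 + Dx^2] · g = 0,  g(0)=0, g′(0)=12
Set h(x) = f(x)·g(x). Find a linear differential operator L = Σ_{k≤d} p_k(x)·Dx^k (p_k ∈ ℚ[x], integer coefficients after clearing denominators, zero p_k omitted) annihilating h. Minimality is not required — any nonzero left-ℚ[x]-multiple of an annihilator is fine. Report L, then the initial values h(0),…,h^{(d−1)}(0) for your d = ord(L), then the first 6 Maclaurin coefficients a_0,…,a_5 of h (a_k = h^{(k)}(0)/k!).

f: a_k = 3, 3, 9, 15, 33, 63, …
g: a_k = 0, 12, 0, -32, 0, 128/5, …
f·g: L₀ = L_f ⊗_s L_g, ord ≤ 1·2.
L = (-12 + 16·x + 32·x^2) + (2 + 8·x)·Dx + (-1 + x + 2·x^2)·Dx^2  (order 2).
h: a_k = 0, 36, 36, 12, 84, 924/5, …
ICs: h(0) = 0, h′(0) = 36.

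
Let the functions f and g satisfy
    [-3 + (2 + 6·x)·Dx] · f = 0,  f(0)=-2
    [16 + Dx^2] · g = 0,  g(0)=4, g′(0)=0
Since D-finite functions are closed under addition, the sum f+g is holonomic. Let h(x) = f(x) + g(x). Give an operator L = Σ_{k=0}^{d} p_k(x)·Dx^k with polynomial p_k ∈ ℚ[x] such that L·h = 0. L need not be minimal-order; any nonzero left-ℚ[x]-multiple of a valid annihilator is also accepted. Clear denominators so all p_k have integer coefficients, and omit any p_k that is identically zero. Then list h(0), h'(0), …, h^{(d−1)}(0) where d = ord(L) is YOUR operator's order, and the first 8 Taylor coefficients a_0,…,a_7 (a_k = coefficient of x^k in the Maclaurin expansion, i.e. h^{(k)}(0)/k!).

f: a_k = -2, -3, 9/4, -27/8, 405/64, -1701/128, 15309/512, -72171/1024, …
g: a_k = 4, 0, -32, 0, 128/3, 0, -1024/45, 0, …
L₀ := lclm(L_f,L_g); ord L₀ ≤ 1+2.
L = (-4368 - 18432·x - 27648·x^2) + (1760 + 17568·x + 55296·x^2 + 55296·x^3)·Dx + (-273 - 1152·x - 1728·x^2)·Dx^2 + (110 + 1098·x + 3456·x^2 + 3456·x^3)·Dx^3  (order 3).
h: a_k = 2, -3, -119/4, -27/8, 9407/192, -1701/128, 164617/23040, -72171/1024, …
ICs: h(0) = 2, h′(0) = -3, h′′(0) = -119/2.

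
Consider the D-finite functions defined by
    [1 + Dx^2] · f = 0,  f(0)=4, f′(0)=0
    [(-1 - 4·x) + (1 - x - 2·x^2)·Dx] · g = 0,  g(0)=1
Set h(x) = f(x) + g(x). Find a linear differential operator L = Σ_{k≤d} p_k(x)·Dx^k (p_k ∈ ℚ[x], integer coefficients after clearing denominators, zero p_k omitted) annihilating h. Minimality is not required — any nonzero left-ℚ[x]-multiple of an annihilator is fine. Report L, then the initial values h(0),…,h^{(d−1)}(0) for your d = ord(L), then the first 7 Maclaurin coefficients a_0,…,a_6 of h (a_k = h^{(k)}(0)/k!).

L = (-31 - 146·x - 133·x^2 - 184·x^3 - 20·x^4 - 16·x^5) + (7 + 3·x - 3·x^2 - 37·x^3 - 42·x^4 - 12·x^5 - 8·x^6)·Dx + (-31 - 146·x - 133·x^2 - 184·x^3 - 20·x^4 - 16·x^5)·Dx^2 + (7 + 3·x - 3·x^2 - 37·x^3 - 42·x^4 - 12·x^5 - 8·x^6)·Dx^3  (order 3).
h: a_k = 5, 1, 1, 5, 67/6, 21, 7739/180, …
ICs: h(0) = 5, h′(0) = 1, h′′(0) = 2.

f: a_k = 4, 0, -2, 0, 1/6, 0, -1/180, …
g: a_k = 1, 1, 3, 5, 11, 21, 43, …
L₀ := lclm(L_f,L_g); ord L₀ ≤ 2+1.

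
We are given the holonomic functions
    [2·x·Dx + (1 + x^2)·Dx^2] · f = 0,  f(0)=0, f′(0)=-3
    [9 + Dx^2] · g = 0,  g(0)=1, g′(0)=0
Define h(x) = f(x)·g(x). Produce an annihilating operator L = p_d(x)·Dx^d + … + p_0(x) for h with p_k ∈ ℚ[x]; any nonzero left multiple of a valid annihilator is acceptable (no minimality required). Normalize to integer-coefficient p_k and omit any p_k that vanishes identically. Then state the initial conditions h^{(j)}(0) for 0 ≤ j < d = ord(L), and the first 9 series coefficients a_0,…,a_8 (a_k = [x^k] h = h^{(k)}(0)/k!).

L = (1170 + 3834·x^2 + 4779·x^4 + 2916·x^6 + 729·x^8) + (396·x + 1044·x^3 + 972·x^5 + 324·x^7)·Dx + (220 + 768·x^2 + 1026·x^4 + 648·x^6 + 162·x^8)·Dx^2 + (44·x + 116·x^3 + 108·x^5 + 36·x^7)·Dx^3 + (10 + 38·x^2 + 55·x^4 + 36·x^6 + 9·x^8)·Dx^4  (order 4).
h: a_k = 0, -3, 0, 29/2, 0, -609/40, 0, 5343/560, 0, …
ICs: h(0) = 0, h′(0) = -3, h′′(0) = 0, h′′′(0) = 87.

f: a_k = 0, -3, 0, 1, 0, -3/5, 0, 3/7, 0, …
g: a_k = 1, 0, -9/2, 0, 27/8, 0, -81/80, 0, 729/4480, …
h₀=f·g: eliminate ⇒ L₀, order ≤ 2·2.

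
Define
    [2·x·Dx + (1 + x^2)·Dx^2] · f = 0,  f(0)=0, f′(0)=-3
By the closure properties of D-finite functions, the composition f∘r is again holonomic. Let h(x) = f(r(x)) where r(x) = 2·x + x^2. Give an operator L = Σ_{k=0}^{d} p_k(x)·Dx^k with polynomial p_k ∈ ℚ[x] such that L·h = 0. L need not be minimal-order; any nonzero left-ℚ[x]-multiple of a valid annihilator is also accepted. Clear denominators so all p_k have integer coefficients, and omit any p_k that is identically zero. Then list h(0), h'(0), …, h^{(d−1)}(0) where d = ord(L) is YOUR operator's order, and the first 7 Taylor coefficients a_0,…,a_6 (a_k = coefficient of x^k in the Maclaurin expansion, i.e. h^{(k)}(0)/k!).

f: a_k = 0, -3, 0, 1, 0, -3/5, 0, …
Change of var in L_f (x↦r) gives L₀.
L = (-1 + 8·x + 16·x^2 + 12·x^3 + 3·x^4)·Dx + (1 + x + 4·x^2 + 8·x^3 + 5·x^4 + x^5)·Dx^2  (order 2).
h: a_k = 0, -6, -3, 8, 12, -66/5, -47, …
ICs: h(0) = 0, h′(0) = -6.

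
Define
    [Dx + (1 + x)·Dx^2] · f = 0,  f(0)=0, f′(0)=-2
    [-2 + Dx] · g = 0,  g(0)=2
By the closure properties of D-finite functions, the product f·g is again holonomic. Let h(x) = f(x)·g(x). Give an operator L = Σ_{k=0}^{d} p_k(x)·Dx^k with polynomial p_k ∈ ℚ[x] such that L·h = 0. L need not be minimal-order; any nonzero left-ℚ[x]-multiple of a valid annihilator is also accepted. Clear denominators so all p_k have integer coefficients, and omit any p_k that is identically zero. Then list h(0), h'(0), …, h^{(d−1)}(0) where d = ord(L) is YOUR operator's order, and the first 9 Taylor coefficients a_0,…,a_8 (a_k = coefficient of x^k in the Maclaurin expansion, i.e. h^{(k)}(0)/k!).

f: a_k = 0, -2, 1, -2/3, 1/2, -2/5, 1/3, -2/7, 1/4, …
g: a_k = 2, 4, 4, 8/3, 4/3, 8/15, 8/45, 16/315, 4/315, …
L₀ := L_f ⊗_s L_g (sym. prod.), ord ≤ 2.
L = (2 + 4·x) + (-3 - 4·x)·Dx + (1 + x)·Dx^2  (order 2).
h: a_k = 0, -4, -6, -16/3, -3, -22/15, -4/9, -68/315, 1/90, …
ICs: h(0) = 0, h′(0) = -4.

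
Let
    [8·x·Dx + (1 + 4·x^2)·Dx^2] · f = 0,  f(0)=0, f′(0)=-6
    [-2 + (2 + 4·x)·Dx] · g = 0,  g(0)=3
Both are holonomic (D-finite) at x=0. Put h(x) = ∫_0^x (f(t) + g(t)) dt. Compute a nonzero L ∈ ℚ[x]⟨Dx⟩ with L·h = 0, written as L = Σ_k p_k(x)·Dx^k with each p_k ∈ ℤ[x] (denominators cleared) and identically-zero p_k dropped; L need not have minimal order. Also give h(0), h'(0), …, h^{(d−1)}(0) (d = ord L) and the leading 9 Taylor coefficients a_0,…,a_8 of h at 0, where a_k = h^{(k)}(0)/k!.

f: a_k = 0, -6, 0, 8, 0, -96/5, 0, 384/7, 0, …
g: a_k = 3, 3, -3/2, 3/2, -15/8, 21/8, -63/16, 99/16, -1287/128, …
f+g: L₀ = lclm(L_f,L_g), ord ≤ 2+1.
h=∫₀ˣh₀: take L = L₀·Dx.
L = (-8 - 40·x + 96·x^2 + 96·x^3)·Dx^2 + (-11 - 32·x + 40·x^2 + 384·x^3 + 336·x^4)·Dx^3 + (-1 + 6·x + 24·x^2 + 48·x^3 + 112·x^4 + 96·x^5)·Dx^4  (order 4).
h: a_k = 0, 3, -3/2, -1/2, 19/8, -3/8, -221/80, -9/16, 6837/896, …
ICs: h(0) = 0, h′(0) = 3, h′′(0) = -3, h′′′(0) = -3.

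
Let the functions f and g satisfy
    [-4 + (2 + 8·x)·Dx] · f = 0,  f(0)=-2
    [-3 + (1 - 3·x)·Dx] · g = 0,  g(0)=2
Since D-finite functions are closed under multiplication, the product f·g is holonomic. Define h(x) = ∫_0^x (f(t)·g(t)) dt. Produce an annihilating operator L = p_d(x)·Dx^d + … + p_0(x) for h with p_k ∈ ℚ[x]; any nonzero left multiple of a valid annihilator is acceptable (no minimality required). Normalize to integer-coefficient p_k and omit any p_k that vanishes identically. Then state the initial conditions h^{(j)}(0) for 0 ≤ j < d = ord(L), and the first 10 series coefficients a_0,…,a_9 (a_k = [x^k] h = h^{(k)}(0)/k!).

f: a_k = -2, -4, 4, -8, 20, -56, 168, -528, 1716, -5720, …
g: a_k = 2, 6, 18, 54, 162, 486, 1458, 4374, 13122, 39366, …
L₀ := L_f ⊗_s L_g (sym. prod.), ord ≤ 1.
h=∫h₀ ⇒ L = L₀·Dx.
L = (5 + 6·x)·Dx + (-1 - x + 12·x^2)·Dx^2  (order 2).
h: a_k = 0, -4, -10, -52/3, -43, -476/5, -770/3, -612, -3477/2, -12764/3, …
ICs: h(0) = 0, h′(0) = -4.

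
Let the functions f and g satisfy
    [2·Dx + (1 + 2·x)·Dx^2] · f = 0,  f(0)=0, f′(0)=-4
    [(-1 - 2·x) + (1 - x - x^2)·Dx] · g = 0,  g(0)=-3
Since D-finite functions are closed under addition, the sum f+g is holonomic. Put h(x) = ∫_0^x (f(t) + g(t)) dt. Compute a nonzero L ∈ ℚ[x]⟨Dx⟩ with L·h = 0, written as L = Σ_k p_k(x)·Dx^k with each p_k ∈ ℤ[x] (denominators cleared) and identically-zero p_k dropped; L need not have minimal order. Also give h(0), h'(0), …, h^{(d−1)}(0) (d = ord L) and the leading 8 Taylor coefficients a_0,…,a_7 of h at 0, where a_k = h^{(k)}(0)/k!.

L = (-34 - 92·x - 116·x^2 - 48·x^3 - 24·x^4)·Dx^2 + (-5 - 60·x - 170·x^2 - 180·x^3 - 100·x^4 - 40·x^5)·Dx^3 + (3 + 11·x + 5·x^2 - 20·x^3 - 30·x^4 - 24·x^5 - 8·x^6)·Dx^4  (order 4).
h: a_k = 0, -3, -7/2, -2/3, -43/12, -7/5, -92/15, -53/21, …
ICs: h(0) = 0, h′(0) = -3, h′′(0) = -7, h′′′(0) = -4.

f: a_k = 0, -4, 4, -16/3, 8, -64/5, 64/3, -256/7, …
g: a_k = -3, -3, -6, -9, -15, -24, -39, -63, …
h₀=f+g: left-lcm gives L₀, ord ≤ 3.
Integrate: L := L₀·Dx.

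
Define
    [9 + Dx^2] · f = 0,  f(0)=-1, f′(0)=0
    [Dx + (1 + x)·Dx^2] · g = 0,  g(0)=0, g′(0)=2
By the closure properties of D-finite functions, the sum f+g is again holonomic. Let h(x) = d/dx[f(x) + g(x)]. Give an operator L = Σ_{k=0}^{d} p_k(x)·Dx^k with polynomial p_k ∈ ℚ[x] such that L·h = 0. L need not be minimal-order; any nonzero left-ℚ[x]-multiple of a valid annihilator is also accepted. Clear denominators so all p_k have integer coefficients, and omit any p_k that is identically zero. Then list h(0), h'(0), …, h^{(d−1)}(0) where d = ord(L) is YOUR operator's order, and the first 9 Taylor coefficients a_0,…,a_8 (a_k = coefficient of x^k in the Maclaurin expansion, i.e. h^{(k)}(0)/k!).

f: a_k = -1, 0, 9/2, 0, -27/8, 0, 81/80, 0, -729/4480, …
g: a_k = 0, 2, -1, 2/3, -1/2, 2/5, -1/3, 2/7, -1/4, …
h₀=f+g: left-lcm gives L₀, ord ≤ 4.
h=h₀': d/dx-closure on L₀ ⇒ L.
L = (135 + 162·x + 81·x^2) + (99 + 261·x + 243·x^2 + 81·x^3)·Dx + (15 + 18·x + 9·x^2)·Dx^2 + (11 + 29·x + 27·x^2 + 9·x^3)·Dx^3  (order 3).
h: a_k = 2, 7, 2, -31/2, 2, 163/40, 2, -1849/560, 2, …
ICs: h(0) = 2, h′(0) = 7, h′′(0) = 4.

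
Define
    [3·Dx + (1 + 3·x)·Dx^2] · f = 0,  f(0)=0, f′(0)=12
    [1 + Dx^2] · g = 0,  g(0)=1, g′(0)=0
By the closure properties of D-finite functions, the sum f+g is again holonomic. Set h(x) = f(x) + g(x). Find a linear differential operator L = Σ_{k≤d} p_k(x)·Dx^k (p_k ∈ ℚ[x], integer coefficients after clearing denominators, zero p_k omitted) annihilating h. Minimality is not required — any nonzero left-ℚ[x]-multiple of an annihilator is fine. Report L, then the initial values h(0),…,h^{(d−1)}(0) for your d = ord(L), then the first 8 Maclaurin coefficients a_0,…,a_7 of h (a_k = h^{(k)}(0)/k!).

f: a_k = 0, 12, -18, 36, -81, 972/5, -486, 8748/7, …
g: a_k = 1, 0, -1/2, 0, 1/24, 0, -1/720, 0, …
h₀=f+g: left-lcm gives L₀, ord ≤ 4.
L = (165 + 18·x + 27·x^2)·Dx + (19 + 63·x + 27·x^2 + 27·x^3)·Dx^2 + (165 + 18·x + 27·x^2)·Dx^3 + (19 + 63·x + 27·x^2 + 27·x^3)·Dx^4  (order 4).
h: a_k = 1, 12, -37/2, 36, -1943/24, 972/5, -349921/720, 8748/7, …
ICs: h(0) = 1, h′(0) = 12, h′′(0) = -37, h′′′(0) = 216.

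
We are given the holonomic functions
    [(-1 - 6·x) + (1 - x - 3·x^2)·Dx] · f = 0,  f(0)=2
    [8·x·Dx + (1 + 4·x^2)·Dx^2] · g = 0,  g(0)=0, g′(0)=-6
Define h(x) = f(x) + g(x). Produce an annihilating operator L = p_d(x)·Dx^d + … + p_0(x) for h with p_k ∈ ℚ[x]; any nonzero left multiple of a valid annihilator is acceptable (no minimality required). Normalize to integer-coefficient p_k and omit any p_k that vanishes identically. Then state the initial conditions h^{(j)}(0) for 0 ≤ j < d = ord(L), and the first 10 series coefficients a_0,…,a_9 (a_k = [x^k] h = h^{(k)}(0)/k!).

L = (-32 + 128·x + 1488·x^2 + 2880·x^3 + 8424·x^4 + 2592·x^6)·Dx + (25 + 160·x + 214·x^2 + 1188·x^3 + 2628·x^4 + 6264·x^5 + 432·x^6 + 2592·x^7)·Dx^2 + (-4 - 9·x - 54·x^2 + 66·x^3 + x^4 + 444·x^5 + 720·x^6 + 144·x^7 + 432·x^8)·Dx^3  (order 3).
h: a_k = 2, -4, 8, 22, 38, 304/5, 194, 3422/7, 1016, 6442/3, …
ICs: h(0) = 2, h′(0) = -4, h′′(0) = 16.

f: a_k = 2, 2, 8, 14, 38, 80, 194, 434, 1016, 2318, …
g: a_k = 0, -6, 0, 8, 0, -96/5, 0, 384/7, 0, -512/3, …
f+g: L₀ = lclm(L_f,L_g), ord ≤ 1+2.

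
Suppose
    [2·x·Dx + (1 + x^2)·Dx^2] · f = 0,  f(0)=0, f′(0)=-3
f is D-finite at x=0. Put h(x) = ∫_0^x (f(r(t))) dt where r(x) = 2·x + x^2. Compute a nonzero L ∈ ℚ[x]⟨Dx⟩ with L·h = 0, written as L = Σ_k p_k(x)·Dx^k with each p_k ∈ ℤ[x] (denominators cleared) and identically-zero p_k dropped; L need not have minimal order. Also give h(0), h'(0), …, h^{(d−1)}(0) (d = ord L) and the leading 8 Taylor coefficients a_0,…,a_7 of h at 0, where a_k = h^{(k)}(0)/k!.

f: a_k = 0, -3, 0, 1, 0, -3/5, 0, 3/7, …
L₀ from L_f via x↦r, Dx↦r'^{-1}Dx.
h=∫₀ˣh₀: take L = L₀·Dx.
L = (-1 + 8·x + 16·x^2 + 12·x^3 + 3·x^4)·Dx^2 + (1 + x + 4·x^2 + 8·x^3 + 5·x^4 + x^5)·Dx^3  (order 3).
h: a_k = 0, 0, -3, -1, 2, 12/5, -11/5, -47/7, …
ICs: h(0) = 0, h′(0) = 0, h′′(0) = -6.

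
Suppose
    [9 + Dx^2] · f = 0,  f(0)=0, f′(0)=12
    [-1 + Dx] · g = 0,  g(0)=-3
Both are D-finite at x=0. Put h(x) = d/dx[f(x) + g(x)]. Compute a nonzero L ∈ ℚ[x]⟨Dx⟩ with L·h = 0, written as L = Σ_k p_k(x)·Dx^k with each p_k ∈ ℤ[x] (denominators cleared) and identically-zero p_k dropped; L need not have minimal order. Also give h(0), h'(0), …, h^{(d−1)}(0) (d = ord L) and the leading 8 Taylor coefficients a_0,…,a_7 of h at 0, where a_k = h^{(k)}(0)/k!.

L = 9 - 9·Dx + Dx^2 - Dx^3  (order 3).
h: a_k = 9, -3, -111/2, -1/2, 323/8, -1/40, -2917/240, -1/1680, …
ICs: h(0) = 9, h′(0) = -3, h′′(0) = -111.

f: a_k = 0, 12, 0, -18, 0, 81/10, 0, -243/140, …
g: a_k = -3, -3, -3/2, -1/2, -1/8, -1/40, -1/240, -1/1680, …
Sum ⇒ L₀ = lclm(L_f,L_g) in ℚ(x)⟨Dx⟩.
h₀' ⇒ L via d/dx closure of L₀.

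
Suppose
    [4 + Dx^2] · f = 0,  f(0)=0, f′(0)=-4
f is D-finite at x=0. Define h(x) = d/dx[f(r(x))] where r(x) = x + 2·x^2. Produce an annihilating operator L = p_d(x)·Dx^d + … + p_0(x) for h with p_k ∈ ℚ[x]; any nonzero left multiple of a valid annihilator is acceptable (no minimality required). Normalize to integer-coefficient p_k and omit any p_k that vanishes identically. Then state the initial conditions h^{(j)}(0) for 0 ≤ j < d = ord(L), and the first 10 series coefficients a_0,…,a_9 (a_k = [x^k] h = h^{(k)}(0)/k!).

L = (52 + 64·x + 384·x^2 + 1024·x^3 + 1024·x^4) + (-12 - 48·x)·Dx + (1 + 8·x + 16·x^2)·Dx^2  (order 2).
h: a_k = -4, -16, 8, 64, 472/3, 96, -6704/45, -15104/45, -108872/315, -608/21, …
ICs: h(0) = -4, h′(0) = -16.

f: a_k = 0, -4, 0, 8/3, 0, -8/15, 0, 16/315, 0, -8/2835, …
Change of var in L_f (x↦r) gives L₀.
h₀' ⇒ L via d/dx closure of L₀.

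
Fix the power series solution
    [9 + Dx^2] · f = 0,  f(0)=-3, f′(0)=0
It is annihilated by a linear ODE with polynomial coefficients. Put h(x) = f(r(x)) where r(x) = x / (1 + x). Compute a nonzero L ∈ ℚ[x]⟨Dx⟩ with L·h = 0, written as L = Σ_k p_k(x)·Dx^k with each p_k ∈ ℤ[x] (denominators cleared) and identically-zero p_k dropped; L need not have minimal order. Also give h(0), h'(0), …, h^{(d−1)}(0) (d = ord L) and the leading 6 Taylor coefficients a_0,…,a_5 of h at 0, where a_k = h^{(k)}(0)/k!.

L = 9 + (2 + 6·x + 6·x^2 + 2·x^3)·Dx + (1 + 4·x + 6·x^2 + 4·x^3 + x^4)·Dx^2  (order 2).
h: a_k = -3, 0, 27/2, -27, 243/8, -27/2, …
ICs: h(0) = -3, h′(0) = 0.

f: a_k = -3, 0, 27/2, 0, -81/8, 0, …
f∘r: x↦r, Dx↦Dx/r' in L_f ⇒ L₀.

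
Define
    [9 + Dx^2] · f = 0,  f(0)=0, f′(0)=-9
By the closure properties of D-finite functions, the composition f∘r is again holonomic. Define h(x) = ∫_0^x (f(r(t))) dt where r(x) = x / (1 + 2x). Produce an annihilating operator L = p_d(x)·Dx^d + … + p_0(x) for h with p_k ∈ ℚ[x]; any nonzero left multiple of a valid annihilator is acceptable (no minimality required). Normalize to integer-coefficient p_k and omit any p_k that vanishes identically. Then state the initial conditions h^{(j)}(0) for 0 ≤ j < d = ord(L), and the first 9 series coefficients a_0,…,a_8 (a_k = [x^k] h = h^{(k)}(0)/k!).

L = 9·Dx + (4 + 24·x + 48·x^2 + 32·x^3)·Dx^2 + (1 + 8·x + 24·x^2 + 32·x^3 + 16·x^4)·Dx^3  (order 3).
h: a_k = 0, 0, -9/2, 6, -45/8, -9/5, 2319/80, -2925/28, 1288449/4480, …
ICs: h(0) = 0, h′(0) = 0, h′′(0) = -9.

f: a_k = 0, -9, 0, 27/2, 0, -243/40, 0, 729/560, 0, …
f∘r: x↦r, Dx↦Dx/r' in L_f ⇒ L₀.
∫: right-multiply L₀ by Dx.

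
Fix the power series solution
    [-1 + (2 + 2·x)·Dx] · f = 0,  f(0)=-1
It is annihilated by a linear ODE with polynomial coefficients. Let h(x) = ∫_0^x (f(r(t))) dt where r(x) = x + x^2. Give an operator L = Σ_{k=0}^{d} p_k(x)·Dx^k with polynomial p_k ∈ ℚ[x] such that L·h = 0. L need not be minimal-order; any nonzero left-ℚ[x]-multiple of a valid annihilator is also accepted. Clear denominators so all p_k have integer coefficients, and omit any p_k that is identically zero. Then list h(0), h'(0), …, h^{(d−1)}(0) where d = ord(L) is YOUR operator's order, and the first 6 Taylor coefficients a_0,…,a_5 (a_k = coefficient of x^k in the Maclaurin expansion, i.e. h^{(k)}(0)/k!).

L = (-1 - 2·x)·Dx + (2 + 2·x + 2·x^2)·Dx^2  (order 2).
h: a_k = 0, -1, -1/4, -1/8, 3/64, -3/640, …
ICs: h(0) = 0, h′(0) = -1.

f: a_k = -1, -1/2, 1/8, -1/16, 5/128, -7/256, …
Change of var in L_f (x↦r) gives L₀.
∫: right-multiply L₀ by Dx.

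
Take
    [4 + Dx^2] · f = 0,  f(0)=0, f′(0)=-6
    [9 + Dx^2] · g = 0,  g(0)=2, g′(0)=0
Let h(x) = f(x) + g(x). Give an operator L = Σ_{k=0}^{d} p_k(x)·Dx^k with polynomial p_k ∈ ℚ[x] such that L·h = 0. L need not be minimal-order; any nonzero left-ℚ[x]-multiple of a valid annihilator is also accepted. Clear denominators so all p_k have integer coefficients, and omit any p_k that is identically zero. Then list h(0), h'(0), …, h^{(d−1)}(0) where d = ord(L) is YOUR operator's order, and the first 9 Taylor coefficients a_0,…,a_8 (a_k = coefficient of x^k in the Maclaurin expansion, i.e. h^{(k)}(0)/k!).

L = 36 + 13·Dx^2 + Dx^4  (order 4).
h: a_k = 2, -6, -9, 4, 27/4, -4/5, -81/40, 8/105, 729/2240, …
ICs: h(0) = 2, h′(0) = -6, h′′(0) = -18, h′′′(0) = 24.

f: a_k = 0, -6, 0, 4, 0, -4/5, 0, 8/105, 0, …
g: a_k = 2, 0, -9, 0, 27/4, 0, -81/40, 0, 729/2240, …
Sum ⇒ L₀ = lclm(L_f,L_g) in ℚ(x)⟨Dx⟩.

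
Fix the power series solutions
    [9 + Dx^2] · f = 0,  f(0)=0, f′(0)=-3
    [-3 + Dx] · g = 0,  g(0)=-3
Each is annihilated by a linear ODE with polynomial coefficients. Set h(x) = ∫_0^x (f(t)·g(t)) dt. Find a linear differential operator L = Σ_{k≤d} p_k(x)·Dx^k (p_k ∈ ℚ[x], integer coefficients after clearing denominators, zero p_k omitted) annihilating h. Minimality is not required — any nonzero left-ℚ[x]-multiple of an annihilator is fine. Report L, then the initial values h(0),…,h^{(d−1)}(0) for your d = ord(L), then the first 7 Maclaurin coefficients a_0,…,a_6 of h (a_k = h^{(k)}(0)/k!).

f: a_k = 0, -3, 0, 9/2, 0, -81/40, 0, …
g: a_k = -3, -9, -27/2, -27/2, -81/8, -243/40, -243/80, …
Product ⇒ symmetric product L₀, ord ≤ 2.
h=∫₀ˣh₀: take L = L₀·Dx.
L = 18·Dx - 6·Dx^2 + Dx^3  (order 3).
h: a_k = 0, 0, 9/2, 9, 27/4, 0, -81/20, …
ICs: h(0) = 0, h′(0) = 0, h′′(0) = 9.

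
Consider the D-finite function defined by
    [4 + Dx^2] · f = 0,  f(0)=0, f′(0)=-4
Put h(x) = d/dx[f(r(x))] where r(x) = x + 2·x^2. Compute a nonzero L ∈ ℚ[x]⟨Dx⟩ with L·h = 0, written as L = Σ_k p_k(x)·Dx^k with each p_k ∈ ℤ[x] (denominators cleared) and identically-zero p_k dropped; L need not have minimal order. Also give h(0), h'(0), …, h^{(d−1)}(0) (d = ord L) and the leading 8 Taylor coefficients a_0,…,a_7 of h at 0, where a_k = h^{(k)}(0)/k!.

L = (52 + 64·x + 384·x^2 + 1024·x^3 + 1024·x^4) + (-12 - 48·x)·Dx + (1 + 8·x + 16·x^2)·Dx^2  (order 2).
h: a_k = -4, -16, 8, 64, 472/3, 96, -6704/45, -15104/45, …
ICs: h(0) = -4, h′(0) = -16.

f: a_k = 0, -4, 0, 8/3, 0, -8/15, 0, 16/315, …
h₀=f(r): pull back L_f along r ⇒ L₀.
h₀' ⇒ L via d/dx closure of L₀.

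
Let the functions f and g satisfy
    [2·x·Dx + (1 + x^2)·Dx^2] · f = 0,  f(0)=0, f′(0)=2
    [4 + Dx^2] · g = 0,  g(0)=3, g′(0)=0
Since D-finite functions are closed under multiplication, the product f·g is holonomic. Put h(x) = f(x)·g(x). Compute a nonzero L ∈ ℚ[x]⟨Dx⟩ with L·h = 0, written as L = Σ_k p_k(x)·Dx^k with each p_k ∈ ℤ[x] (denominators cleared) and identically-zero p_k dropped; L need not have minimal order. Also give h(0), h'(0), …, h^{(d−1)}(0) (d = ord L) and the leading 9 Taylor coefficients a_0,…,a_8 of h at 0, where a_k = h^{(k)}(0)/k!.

f: a_k = 0, 2, 0, -2/3, 0, 2/5, 0, -2/7, 0, …
g: a_k = 3, 0, -6, 0, 2, 0, -4/15, 0, 2/105, …
L₀ := L_f ⊗_s L_g (sym. prod.), ord ≤ 4.
L = (160 + 464·x^2 + 464·x^4 + 256·x^6 + 64·x^8) + (96·x + 224·x^3 + 192·x^5 + 64·x^7)·Dx + (60 + 188·x^2 + 216·x^4 + 128·x^6 + 32·x^8)·Dx^2 + (24·x + 56·x^3 + 48·x^5 + 16·x^7)·Dx^3 + (5 + 18·x^2 + 25·x^4 + 16·x^6 + 4·x^8)·Dx^4  (order 4).
h: a_k = 0, 6, 0, -14, 0, 46/5, 0, -538/105, 0, …
ICs: h(0) = 0, h′(0) = 6, h′′(0) = 0, h′′′(0) = -84.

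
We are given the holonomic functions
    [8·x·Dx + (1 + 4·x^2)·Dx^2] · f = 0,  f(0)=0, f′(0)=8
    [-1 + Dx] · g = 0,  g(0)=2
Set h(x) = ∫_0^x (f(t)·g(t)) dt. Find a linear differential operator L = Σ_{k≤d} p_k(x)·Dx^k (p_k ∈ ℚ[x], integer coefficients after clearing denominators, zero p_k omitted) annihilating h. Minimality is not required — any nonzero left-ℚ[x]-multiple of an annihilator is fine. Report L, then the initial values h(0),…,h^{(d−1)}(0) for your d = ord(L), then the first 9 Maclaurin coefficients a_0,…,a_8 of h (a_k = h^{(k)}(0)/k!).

f: a_k = 0, 8, 0, -32/3, 0, 128/5, 0, -512/7, 0, …
g: a_k = 2, 2, 1, 1/3, 1/12, 1/60, 1/360, 1/2520, 1/20160, …
h₀=f·g: eliminate ⇒ L₀, order ≤ 2·1.
h=∫₀ˣh₀: take L = L₀·Dx.
L = (1 - 8·x + 4·x^2)·Dx + (-2 + 8·x - 8·x^2)·Dx^2 + (1 + 4·x^2)·Dx^3  (order 3).
h: a_k = 0, 0, 8, 16/3, -10/3, -56/15, 103/15, 430/63, -12763/840, …
ICs: h(0) = 0, h′(0) = 0, h′′(0) = 16.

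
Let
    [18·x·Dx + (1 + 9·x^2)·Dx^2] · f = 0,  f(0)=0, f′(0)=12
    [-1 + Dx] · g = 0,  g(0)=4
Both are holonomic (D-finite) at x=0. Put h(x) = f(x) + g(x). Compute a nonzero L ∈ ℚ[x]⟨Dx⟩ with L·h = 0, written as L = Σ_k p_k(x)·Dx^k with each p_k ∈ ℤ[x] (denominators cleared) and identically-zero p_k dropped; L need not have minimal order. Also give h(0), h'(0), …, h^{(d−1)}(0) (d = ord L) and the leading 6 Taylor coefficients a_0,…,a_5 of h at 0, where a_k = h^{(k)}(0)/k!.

L = (18 - 18·x - 486·x^2 - 162·x^3)·Dx + (-19 + 468·x^2 - 81·x^4)·Dx^2 + (1 + 18·x + 18·x^2 + 162·x^3 + 81·x^4)·Dx^3  (order 3).
h: a_k = 4, 16, 2, -106/3, 1/6, 5833/30, …
ICs: h(0) = 4, h′(0) = 16, h′′(0) = 4.

f: a_k = 0, 12, 0, -36, 0, 972/5, …
g: a_k = 4, 4, 2, 2/3, 1/6, 1/30, …
h₀=f+g: left-lcm gives L₀, ord ≤ 3.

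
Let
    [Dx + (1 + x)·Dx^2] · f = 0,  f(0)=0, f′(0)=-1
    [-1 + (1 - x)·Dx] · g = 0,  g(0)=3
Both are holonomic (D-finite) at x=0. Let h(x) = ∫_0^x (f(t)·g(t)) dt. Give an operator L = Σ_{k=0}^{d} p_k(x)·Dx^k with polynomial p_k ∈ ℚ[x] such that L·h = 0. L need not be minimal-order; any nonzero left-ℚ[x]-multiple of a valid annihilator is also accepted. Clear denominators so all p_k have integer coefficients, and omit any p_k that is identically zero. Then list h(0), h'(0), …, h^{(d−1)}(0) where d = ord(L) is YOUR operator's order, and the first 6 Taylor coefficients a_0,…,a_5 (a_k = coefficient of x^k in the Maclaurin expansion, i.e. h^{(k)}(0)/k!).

L = Dx + (1 + 3·x)·Dx^2 + (-1 + x^2)·Dx^3  (order 3).
h: a_k = 0, 0, -3/2, -1/2, -5/8, -7/20, …
ICs: h(0) = 0, h′(0) = 0, h′′(0) = -3.

f: a_k = 0, -1, 1/2, -1/3, 1/4, -1/5, …
g: a_k = 3, 3, 3, 3, 3, 3, …
L₀ := L_f ⊗_s L_g (sym. prod.), ord ≤ 2.
h=∫₀ˣh₀: take L = L₀·Dx.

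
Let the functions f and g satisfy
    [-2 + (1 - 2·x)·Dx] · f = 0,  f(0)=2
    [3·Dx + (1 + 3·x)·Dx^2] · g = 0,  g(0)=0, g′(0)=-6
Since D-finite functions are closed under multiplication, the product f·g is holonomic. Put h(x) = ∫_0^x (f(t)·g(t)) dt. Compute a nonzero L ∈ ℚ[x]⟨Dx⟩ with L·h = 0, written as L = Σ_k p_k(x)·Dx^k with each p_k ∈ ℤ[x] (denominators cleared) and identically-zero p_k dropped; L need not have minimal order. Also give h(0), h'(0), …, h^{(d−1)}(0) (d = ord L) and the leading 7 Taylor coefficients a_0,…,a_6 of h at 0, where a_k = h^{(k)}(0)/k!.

L = 6·Dx + (1 + 18·x)·Dx^2 + (-1 - x + 6·x^2)·Dx^3  (order 3).
h: a_k = 0, 0, -6, -2, -12, -3, -187/5, …
ICs: h(0) = 0, h′(0) = 0, h′′(0) = -12.

f: a_k = 2, 4, 8, 16, 32, 64, 128, …
g: a_k = 0, -6, 9, -18, 81/2, -486/5, 243, …
L₀ := L_f ⊗_s L_g (sym. prod.), ord ≤ 2.
h=∫₀ˣh₀: take L = L₀·Dx.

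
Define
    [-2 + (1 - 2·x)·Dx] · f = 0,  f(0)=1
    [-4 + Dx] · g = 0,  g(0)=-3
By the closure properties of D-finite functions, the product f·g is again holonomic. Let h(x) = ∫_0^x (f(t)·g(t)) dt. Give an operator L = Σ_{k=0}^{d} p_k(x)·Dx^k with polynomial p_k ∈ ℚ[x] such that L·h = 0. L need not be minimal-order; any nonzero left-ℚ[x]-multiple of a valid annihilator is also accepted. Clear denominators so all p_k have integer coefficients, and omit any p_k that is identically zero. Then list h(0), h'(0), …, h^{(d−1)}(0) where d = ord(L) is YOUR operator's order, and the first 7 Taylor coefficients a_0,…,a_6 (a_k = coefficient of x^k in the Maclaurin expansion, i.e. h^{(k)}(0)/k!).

L = (6 - 8·x)·Dx + (-1 + 2·x)·Dx^2  (order 2).
h: a_k = 0, -3, -9, -20, -38, -336/5, -1744/15, …
ICs: h(0) = 0, h′(0) = -3.

f: a_k = 1, 2, 4, 8, 16, 32, 64, …
g: a_k = -3, -12, -24, -32, -32, -128/5, -256/15, …
Sym-product of L_f,L_g gives L₀ (≤ ord 1).
∫: right-multiply L₀ by Dx.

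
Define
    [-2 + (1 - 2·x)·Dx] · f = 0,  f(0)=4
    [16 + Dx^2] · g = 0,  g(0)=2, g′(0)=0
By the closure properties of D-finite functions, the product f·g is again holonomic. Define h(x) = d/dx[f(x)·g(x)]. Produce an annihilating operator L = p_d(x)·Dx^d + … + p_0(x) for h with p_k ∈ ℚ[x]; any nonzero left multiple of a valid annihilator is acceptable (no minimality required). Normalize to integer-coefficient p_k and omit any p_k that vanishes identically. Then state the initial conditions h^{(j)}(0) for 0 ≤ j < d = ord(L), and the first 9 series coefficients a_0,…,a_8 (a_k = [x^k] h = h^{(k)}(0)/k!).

f: a_k = 4, 8, 16, 32, 64, 128, 256, 512, 1024, …
g: a_k = 2, 0, -16, 0, 64/3, 0, -512/45, 0, 1024/315, …
Sym-product of L_f,L_g gives L₀ (≤ ord 2).
Derive L from L₀ (diff closure).
L = (8 - 64·x + 64·x^2) + (-4 + 8·x)·Dx + (1 - 4·x + 4·x^2)·Dx^2  (order 2).
h: a_k = 16, -64, -192, -512/3, -1280/3, -19456/15, -136192/45, -2146304/315, -536576/35, …
ICs: h(0) = 16, h′(0) = -64.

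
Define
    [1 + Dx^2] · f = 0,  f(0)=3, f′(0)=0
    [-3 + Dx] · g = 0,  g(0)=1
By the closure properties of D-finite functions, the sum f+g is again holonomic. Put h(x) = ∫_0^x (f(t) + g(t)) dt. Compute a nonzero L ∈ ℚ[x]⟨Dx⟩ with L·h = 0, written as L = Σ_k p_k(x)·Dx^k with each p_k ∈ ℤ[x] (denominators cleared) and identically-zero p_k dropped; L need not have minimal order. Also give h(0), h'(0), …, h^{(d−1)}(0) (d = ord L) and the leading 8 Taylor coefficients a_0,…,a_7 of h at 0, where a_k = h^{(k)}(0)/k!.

L = -3·Dx + Dx^2 - 3·Dx^3 + Dx^4  (order 4).
h: a_k = 0, 4, 3/2, 1, 9/8, 7/10, 27/80, 121/840, …
ICs: h(0) = 0, h′(0) = 4, h′′(0) = 3, h′′′(0) = 6.

f: a_k = 3, 0, -3/2, 0, 1/8, 0, -1/240, 0, …
g: a_k = 1, 3, 9/2, 9/2, 27/8, 81/40, 81/80, 243/560, …
L₀ := lclm(L_f,L_g); ord L₀ ≤ 2+1.
h=∫h₀ ⇒ L = L₀·Dx.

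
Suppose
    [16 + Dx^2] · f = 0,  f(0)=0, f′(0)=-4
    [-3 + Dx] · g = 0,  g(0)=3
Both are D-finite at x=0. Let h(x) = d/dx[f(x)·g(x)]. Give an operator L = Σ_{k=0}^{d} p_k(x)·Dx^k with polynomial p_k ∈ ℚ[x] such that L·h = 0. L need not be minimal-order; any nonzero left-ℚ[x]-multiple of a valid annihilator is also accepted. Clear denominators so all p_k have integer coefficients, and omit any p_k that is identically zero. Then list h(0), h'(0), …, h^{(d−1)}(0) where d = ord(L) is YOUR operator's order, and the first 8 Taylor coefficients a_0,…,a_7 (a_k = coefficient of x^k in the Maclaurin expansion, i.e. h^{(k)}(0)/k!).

f: a_k = 0, -4, 0, 32/3, 0, -128/15, 0, 1024/315, …
g: a_k = 3, 9, 27/2, 27/2, 81/8, 243/40, 243/80, 729/560, …
L₀ := L_f ⊗_s L_g (sym. prod.), ord ≤ 2.
h=h₀': d/dx-closure on L₀ ⇒ L.
L = 25 - 6·Dx + Dx^2  (order 2).
h: a_k = -12, -72, -66, 168, 779/2, 1287/5, -4031/60, -1054/5, …
ICs: h(0) = -12, h′(0) = -72.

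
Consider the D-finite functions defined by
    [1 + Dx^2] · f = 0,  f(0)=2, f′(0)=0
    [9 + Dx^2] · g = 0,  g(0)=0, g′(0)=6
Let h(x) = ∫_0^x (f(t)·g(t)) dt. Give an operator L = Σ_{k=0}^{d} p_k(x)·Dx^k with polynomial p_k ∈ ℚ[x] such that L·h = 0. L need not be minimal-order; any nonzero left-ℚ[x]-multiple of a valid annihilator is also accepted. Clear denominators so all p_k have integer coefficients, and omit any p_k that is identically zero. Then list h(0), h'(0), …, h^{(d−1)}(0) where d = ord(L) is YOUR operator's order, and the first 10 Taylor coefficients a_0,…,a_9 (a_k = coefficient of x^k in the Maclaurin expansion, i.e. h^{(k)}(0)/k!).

L = 64·Dx + 20·Dx^3 + Dx^5  (order 5).
h: a_k = 0, 0, 6, 0, -6, 0, 44/15, 0, -86/105, 0, …
ICs: h(0) = 0, h′(0) = 0, h′′(0) = 12, h′′′(0) = 0, h′′′′(0) = -144.

f: a_k = 2, 0, -1, 0, 1/12, 0, -1/360, 0, 1/20160, 0, …
g: a_k = 0, 6, 0, -9, 0, 81/20, 0, -243/280, 0, 243/2240, …
f·g: L₀ = L_f ⊗_s L_g, ord ≤ 2·2.
h=∫h₀ ⇒ L = L₀·Dx.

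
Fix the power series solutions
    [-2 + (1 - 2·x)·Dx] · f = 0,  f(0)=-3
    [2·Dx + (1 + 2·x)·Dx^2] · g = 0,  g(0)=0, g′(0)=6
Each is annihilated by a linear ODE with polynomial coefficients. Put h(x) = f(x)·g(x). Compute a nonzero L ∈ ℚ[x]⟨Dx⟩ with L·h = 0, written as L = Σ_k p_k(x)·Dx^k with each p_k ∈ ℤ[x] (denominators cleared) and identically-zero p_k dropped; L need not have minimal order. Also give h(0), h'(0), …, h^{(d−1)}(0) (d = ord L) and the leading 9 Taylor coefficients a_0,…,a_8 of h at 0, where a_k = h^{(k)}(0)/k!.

f: a_k = -3, -6, -12, -24, -48, -96, -192, -384, -768, …
g: a_k = 0, 6, -6, 8, -12, 96/5, -32, 384/7, -96, …
Product ⇒ symmetric product L₀, ord ≤ 2.
L = 4 + (2 + 12·x)·Dx + (-1 + 4·x^2)·Dx^2  (order 2).
h: a_k = 0, -18, -18, -60, -84, -1128/5, -1776/5, -30624/35, -51168/35, …
ICs: h(0) = 0, h′(0) = -18.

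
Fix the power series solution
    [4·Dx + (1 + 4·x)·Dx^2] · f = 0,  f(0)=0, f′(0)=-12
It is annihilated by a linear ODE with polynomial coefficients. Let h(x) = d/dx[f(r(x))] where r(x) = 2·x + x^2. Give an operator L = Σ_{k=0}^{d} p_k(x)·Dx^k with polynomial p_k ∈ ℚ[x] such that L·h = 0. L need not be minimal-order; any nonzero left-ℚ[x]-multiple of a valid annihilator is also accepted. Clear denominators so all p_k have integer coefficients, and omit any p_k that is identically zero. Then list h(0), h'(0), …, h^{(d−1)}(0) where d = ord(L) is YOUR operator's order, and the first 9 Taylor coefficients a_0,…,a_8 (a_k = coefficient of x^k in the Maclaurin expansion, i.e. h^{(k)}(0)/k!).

f: a_k = 0, -12, 24, -64, 192, -3072/5, 2048, -49152/7, 24576, …
h₀=f(r): pull back L_f along r ⇒ L₀.
h=h₀': d/dx-closure on L₀ ⇒ L.
L = (7 + 8·x + 4·x^2) + (1 + 9·x + 12·x^2 + 4·x^3)·Dx  (order 1).
h: a_k = -24, 168, -1248, 9312, -69504, 518784, -3872256, 28902912, -215734272, …
ICs: h(0) = -24.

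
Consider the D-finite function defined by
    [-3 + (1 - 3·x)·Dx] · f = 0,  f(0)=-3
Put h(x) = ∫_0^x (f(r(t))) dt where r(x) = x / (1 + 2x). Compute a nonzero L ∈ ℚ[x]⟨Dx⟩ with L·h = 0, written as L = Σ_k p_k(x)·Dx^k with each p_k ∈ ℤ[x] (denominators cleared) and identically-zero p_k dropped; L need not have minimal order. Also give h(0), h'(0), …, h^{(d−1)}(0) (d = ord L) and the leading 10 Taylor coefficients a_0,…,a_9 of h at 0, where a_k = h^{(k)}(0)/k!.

L = 3·Dx + (-1 - x + 2·x^2)·Dx^2  (order 2).
h: a_k = 0, -3, -9/2, -3, -9/4, -9/5, -3/2, -9/7, -9/8, -1, …
ICs: h(0) = 0, h′(0) = -3.

f: a_k = -3, -9, -27, -81, -243, -729, -2187, -6561, -19683, -59049, …
L₀ from L_f via x↦r, Dx↦r'^{-1}Dx.
h=∫h₀ ⇒ L = L₀·Dx.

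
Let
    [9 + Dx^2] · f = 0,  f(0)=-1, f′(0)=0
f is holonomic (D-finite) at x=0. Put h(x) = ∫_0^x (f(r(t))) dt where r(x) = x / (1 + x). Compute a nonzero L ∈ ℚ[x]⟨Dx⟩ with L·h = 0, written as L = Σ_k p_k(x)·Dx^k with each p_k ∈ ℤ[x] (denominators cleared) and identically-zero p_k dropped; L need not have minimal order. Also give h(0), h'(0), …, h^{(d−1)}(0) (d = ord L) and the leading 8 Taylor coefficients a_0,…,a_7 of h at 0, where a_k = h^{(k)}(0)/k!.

L = 9·Dx + (2 + 6·x + 6·x^2 + 2·x^3)·Dx^2 + (1 + 4·x + 6·x^2 + 4·x^3 + x^4)·Dx^3  (order 3).
h: a_k = 0, -1, 0, 3/2, -9/4, 81/40, -3/4, -117/80, …
ICs: h(0) = 0, h′(0) = -1, h′′(0) = 0.

f: a_k = -1, 0, 9/2, 0, -27/8, 0, 81/80, 0, …
Substitute x→r, Dx→(1/r')Dx; clear ⇒ L₀.
∫: right-multiply L₀ by Dx.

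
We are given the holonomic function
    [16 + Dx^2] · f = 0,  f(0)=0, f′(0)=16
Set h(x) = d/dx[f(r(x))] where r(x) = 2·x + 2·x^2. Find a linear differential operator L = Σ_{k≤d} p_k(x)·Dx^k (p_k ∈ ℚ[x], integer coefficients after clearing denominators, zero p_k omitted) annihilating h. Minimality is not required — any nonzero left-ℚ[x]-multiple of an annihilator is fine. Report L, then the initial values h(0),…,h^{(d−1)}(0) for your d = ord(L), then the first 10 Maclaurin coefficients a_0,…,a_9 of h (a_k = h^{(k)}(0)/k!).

L = (76 + 512·x + 1536·x^2 + 2048·x^3 + 1024·x^4) + (-6 - 12·x)·Dx + (1 + 4·x + 4·x^2)·Dx^2  (order 2).
h: a_k = 32, 64, -1024, -4096, 1024/3, 30720, 2916352/45, -262144/45, -79413248/315, -9207808/21, …
ICs: h(0) = 32, h′(0) = 64.

f: a_k = 0, 16, 0, -128/3, 0, 512/15, 0, -4096/315, 0, 8192/2835, …
Change of var in L_f (x↦r) gives L₀.
h₀' ⇒ L via d/dx closure of L₀.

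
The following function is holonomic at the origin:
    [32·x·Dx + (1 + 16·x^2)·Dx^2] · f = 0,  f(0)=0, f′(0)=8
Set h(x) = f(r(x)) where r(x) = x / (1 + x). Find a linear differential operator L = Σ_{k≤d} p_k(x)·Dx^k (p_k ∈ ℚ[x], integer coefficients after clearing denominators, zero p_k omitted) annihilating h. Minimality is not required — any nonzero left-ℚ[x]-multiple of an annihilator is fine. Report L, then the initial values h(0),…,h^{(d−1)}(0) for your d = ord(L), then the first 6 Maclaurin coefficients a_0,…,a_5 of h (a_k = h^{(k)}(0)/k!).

L = (2 + 34·x)·Dx + (1 + 2·x + 17·x^2)·Dx^2  (order 2).
h: a_k = 0, 8, -8, -104/3, 120, 808/5, …
ICs: h(0) = 0, h′(0) = 8.

f: a_k = 0, 8, 0, -128/3, 0, 2048/5, …
f∘r: x↦r, Dx↦Dx/r' in L_f ⇒ L₀.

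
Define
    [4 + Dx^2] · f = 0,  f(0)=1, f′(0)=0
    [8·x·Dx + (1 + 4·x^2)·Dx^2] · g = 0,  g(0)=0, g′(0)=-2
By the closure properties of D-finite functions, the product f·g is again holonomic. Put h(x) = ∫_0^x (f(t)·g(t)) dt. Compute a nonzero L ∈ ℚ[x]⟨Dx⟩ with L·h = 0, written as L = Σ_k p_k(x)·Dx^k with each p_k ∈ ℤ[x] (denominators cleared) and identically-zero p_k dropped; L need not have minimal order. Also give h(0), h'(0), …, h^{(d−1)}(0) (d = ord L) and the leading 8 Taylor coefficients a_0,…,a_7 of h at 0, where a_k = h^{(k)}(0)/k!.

L = (80 + 832·x^2 + 1408·x^4 + 2048·x^6 + 2048·x^8)·Dx + (96·x + 640·x^3 + 1536·x^5 + 2048·x^7)·Dx^2 + (24 + 256·x^2 + 576·x^4 + 1024·x^6 + 1024·x^8)·Dx^3 + (24·x + 160·x^3 + 384·x^5 + 512·x^7)·Dx^4 + (1 + 12·x^2 + 56·x^4 + 128·x^6 + 128·x^8)·Dx^5  (order 5).
h: a_k = 0, 0, -1, 0, 5/3, 0, -98/45, 0, …
ICs: h(0) = 0, h′(0) = 0, h′′(0) = -2, h′′′(0) = 0, h′′′′(0) = 40.

f: a_k = 1, 0, -2, 0, 2/3, 0, -4/45, 0, …
g: a_k = 0, -2, 0, 8/3, 0, -32/5, 0, 128/7, …
Sym-product of L_f,L_g gives L₀ (≤ ord 4).
h=∫h₀ ⇒ L = L₀·Dx.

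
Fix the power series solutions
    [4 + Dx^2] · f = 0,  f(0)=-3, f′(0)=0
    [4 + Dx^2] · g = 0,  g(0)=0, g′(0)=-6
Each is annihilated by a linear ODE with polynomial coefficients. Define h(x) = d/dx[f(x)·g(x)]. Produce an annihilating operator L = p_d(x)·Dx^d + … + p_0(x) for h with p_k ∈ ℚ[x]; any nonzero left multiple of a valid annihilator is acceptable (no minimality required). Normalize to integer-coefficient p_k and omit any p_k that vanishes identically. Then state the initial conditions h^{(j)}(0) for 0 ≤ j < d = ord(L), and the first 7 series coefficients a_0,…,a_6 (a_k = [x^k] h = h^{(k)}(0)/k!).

L = 16 + Dx^2  (order 2).
h: a_k = 18, 0, -144, 0, 192, 0, -512/5, …
ICs: h(0) = 18, h′(0) = 0.

f: a_k = -3, 0, 6, 0, -2, 0, 4/15, …
g: a_k = 0, -6, 0, 4, 0, -4/5, 0, …
L₀ := L_f ⊗_s L_g (sym. prod.), ord ≤ 4.
Differentiate: ansatz ord ≤ ord L₀ ⇒ L.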